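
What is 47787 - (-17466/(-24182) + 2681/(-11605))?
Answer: 6705214389791/140316055 ≈ 47787.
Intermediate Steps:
47787 - (-17466/(-24182) + 2681/(-11605)) = 47787 - (-17466*(-1/24182) + 2681*(-1/11605)) = 47787 - (8733/12091 - 2681/11605) = 47787 - 1*68930494/140316055 = 47787 - 68930494/140316055 = 6705214389791/140316055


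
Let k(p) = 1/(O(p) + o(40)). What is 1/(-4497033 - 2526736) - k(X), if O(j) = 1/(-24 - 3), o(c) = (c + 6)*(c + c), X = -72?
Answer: -189741122/697874664071 ≈ -0.00027188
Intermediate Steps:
o(c) = 2*c*(6 + c) (o(c) = (6 + c)*(2*c) = 2*c*(6 + c))
O(j) = -1/27 (O(j) = 1/(-27) = -1/27)
k(p) = 27/99359 (k(p) = 1/(-1/27 + 2*40*(6 + 40)) = 1/(-1/27 + 2*40*46) = 1/(-1/27 + 3680) = 1/(99359/27) = 27/99359)
1/(-4497033 - 2526736) - k(X) = 1/(-4497033 - 2526736) - 1*27/99359 = 1/(-7023769) - 27/99359 = -1/7023769 - 27/99359 = -189741122/697874664071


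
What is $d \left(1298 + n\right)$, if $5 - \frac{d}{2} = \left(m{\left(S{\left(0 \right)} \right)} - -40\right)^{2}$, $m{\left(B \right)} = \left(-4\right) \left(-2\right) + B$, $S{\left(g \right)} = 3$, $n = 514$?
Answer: $-9407904$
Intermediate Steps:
$m{\left(B \right)} = 8 + B$
$d = -5192$ ($d = 10 - 2 \left(\left(8 + 3\right) - -40\right)^{2} = 10 - 2 \left(11 + 40\right)^{2} = 10 - 2 \cdot 51^{2} = 10 - 5202 = -5192$)
$d \left(1298 + n\right) = - 5192 \left(1298 + 514\right) = \left(-5192\right) 1812 = -9407904$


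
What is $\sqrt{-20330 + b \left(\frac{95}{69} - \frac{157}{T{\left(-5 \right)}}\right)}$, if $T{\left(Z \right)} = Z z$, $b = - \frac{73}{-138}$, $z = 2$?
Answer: $\frac{i \sqrt{9674812205}}{690} \approx 142.55 i$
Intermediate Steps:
$b = \frac{73}{138}$ ($b = \left(-73\right) \left(- \frac{1}{138}\right) = \frac{73}{138} \approx 0.52899$)
$T{\left(Z \right)} = 2 Z$ ($T{\left(Z \right)} = Z 2 = 2 Z$)
$\sqrt{-20330 + b \left(\frac{95}{69} - \frac{157}{T{\left(-5 \right)}}\right)} = \sqrt{-20330 + \frac{73 \left(\frac{95}{69} - \frac{157}{2 \left(-5\right)}\right)}{138}} = \sqrt{-20330 + \frac{73 \left(95 \cdot \frac{1}{69} - \frac{157}{-10}\right)}{138}} = \sqrt{-20330 + \frac{73 \left(\frac{95}{69} - - \frac{157}{10}\right)}{138}} = \sqrt{-20330 + \frac{73 \left(\frac{95}{69} + \frac{157}{10}\right)}{138}} = \sqrt{-20330 + \frac{73}{138} \cdot \frac{11783}{690}} = \sqrt{-20330 + \frac{860159}{95220}} = \sqrt{- \frac{1934962441}{95220}} = \frac{i \sqrt{9674812205}}{690}$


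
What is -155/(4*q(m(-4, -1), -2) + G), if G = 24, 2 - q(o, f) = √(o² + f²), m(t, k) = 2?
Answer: -155/28 - 155*√2/112 ≈ -7.4929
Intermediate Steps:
q(o, f) = 2 - √(f² + o²) (q(o, f) = 2 - √(o² + f²) = 2 - √(f² + o²))
-155/(4*q(m(-4, -1), -2) + G) = -155/(4*(2 - √((-2)² + 2²)) + 24) = -155/(4*(2 - √(4 + 4)) + 24) = -155/(4*(2 - √8) + 24) = -155/(4*(2 - 2*√2) + 24) = -155/((8 - 8*√2) + 24) = -155/(32 - 8*√2)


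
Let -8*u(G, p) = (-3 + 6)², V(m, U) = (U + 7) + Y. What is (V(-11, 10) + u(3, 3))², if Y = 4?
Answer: 25281/64 ≈ 395.02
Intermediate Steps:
V(m, U) = 11 + U (V(m, U) = (U + 7) + 4 = (7 + U) + 4 = 11 + U)
u(G, p) = -9/8 (u(G, p) = -(-3 + 6)²/8 = -⅛*3² = -⅛*9 = -9/8)
(V(-11, 10) + u(3, 3))² = ((11 + 10) - 9/8)² = (21 - 9/8)² = (159/8)² = 25281/64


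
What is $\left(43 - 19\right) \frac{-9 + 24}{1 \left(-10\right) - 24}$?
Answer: $- \frac{180}{17} \approx -10.588$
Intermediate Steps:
$\left(43 - 19\right) \frac{-9 + 24}{1 \left(-10\right) - 24} = 24 \frac{15}{-10 - 24} = 24 \frac{15}{-34} = 24 \cdot 15 \left(- \frac{1}{34}\right) = 24 \left(- \frac{15}{34}\right) = - \frac{180}{17}$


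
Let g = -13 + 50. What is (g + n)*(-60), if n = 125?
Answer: -9720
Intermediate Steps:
g = 37
(g + n)*(-60) = (37 + 125)*(-60) = 162*(-60) = -9720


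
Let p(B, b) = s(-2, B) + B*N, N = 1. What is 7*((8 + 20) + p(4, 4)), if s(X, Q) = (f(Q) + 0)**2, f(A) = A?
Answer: 336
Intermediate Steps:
s(X, Q) = Q**2 (s(X, Q) = (Q + 0)**2 = Q**2)
p(B, b) = B + B**2 (p(B, b) = B**2 + B*1 = B**2 + B = B + B**2)
7*((8 + 20) + p(4, 4)) = 7*((8 + 20) + 4*(1 + 4)) = 7*(28 + 4*5) = 7*(28 + 20) = 7*48 = 336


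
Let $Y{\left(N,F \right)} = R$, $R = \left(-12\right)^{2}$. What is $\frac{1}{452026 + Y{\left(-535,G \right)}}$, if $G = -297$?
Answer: $\frac{1}{452170} \approx 2.2116 \cdot 10^{-6}$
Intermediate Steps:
$R = 144$
$Y{\left(N,F \right)} = 144$
$\frac{1}{452026 + Y{\left(-535,G \right)}} = \frac{1}{452026 + 144} = \frac{1}{452170}$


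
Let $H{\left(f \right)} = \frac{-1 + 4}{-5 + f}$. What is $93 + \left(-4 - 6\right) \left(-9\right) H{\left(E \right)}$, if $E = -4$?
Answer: $63$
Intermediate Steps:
$H{\left(f \right)} = \frac{3}{-5 + f}$
$93 + \left(-4 - 6\right) \left(-9\right) H{\left(E \right)} = 93 + \left(-4 - 6\right) \left(-9\right) \frac{3}{-5 - 4} = 93 + \left(-10\right) \left(-9\right) \frac{3}{-9} = 93 + 90 \cdot 3 \left(- \frac{1}{9}\right) = 93 + 90 \left(- \frac{1}{3}\right) = 93 - 30 = 63$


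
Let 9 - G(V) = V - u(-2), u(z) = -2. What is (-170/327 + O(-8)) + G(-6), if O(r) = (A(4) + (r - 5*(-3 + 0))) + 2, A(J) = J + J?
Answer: 9640/327 ≈ 29.480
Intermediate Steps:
A(J) = 2*J
G(V) = 7 - V (G(V) = 9 - (V - 1*(-2)) = 9 - (V + 2) = 9 - (2 + V) = 9 + (-2 - V) = 7 - V)
O(r) = 25 + r (O(r) = (2*4 + (r - 5*(-3 + 0))) + 2 = (8 + (r - 5*(-3))) + 2 = (8 + (r + 15)) + 2 = (8 + (15 + r)) + 2 = (23 + r) + 2 = 25 + r)
(-170/327 + O(-8)) + G(-6) = (-170/327 + (25 - 8)) + (7 - 1*(-6)) = (-170*1/327 + 17) + (7 + 6) = (-170/327 + 17) + 13 = 5389/327 + 13 = 9640/327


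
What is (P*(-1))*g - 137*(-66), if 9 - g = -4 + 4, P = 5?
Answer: 8997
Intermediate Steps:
g = 9 (g = 9 - (-4 + 4) = 9 - 1*0 = 9 + 0 = 9)
(P*(-1))*g - 137*(-66) = (5*(-1))*9 - 137*(-66) = -5*9 + 9042 = -45 + 9042 = 8997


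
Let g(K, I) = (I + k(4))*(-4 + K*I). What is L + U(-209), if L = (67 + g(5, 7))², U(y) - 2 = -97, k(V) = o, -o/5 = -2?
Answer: 352741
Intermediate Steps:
o = 10 (o = -5*(-2) = 10)
k(V) = 10
U(y) = -95 (U(y) = 2 - 97 = -95)
g(K, I) = (-4 + I*K)*(10 + I) (g(K, I) = (I + 10)*(-4 + K*I) = (10 + I)*(-4 + I*K) = (-4 + I*K)*(10 + I))
L = 352836 (L = (67 + (-40 - 4*7 + 5*7² + 10*7*5))² = (67 + (-40 - 28 + 5*49 + 350))² = (67 + (-40 - 28 + 245 + 350))² = (67 + 527)² = 594² = 352836)
L + U(-209) = 352836 - 95 = 352741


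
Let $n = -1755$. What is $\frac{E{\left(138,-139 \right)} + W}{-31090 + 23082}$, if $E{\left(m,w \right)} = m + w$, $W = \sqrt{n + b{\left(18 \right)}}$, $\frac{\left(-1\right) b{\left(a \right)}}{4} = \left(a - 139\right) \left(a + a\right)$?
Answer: $\frac{1}{8008} - \frac{3 \sqrt{1741}}{8008} \approx -0.015506$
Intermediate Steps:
$b{\left(a \right)} = - 8 a \left(-139 + a\right)$ ($b{\left(a \right)} = - 4 \left(a - 139\right) \left(a + a\right) = - 4 \left(-139 + a\right) 2 a = - 4 \cdot 2 a \left(-139 + a\right) = - 8 a \left(-139 + a\right)$)
$W = 3 \sqrt{1741}$ ($W = \sqrt{-1755 + 8 \cdot 18 \left(139 - 18\right)} = \sqrt{-1755 + 8 \cdot 18 \cdot 121} = \sqrt{-1755 + 17424} = \sqrt{15669} = 3 \sqrt{1741} \approx 125.18$)
$\frac{E{\left(138,-139 \right)} + W}{-31090 + 23082} = \frac{\left(138 - 139\right) + 3 \sqrt{1741}}{-31090 + 23082} = \frac{-1 + 3 \sqrt{1741}}{-8008} = \left(-1 + 3 \sqrt{1741}\right) \left(- \frac{1}{8008}\right) = \frac{1}{8008} - \frac{3 \sqrt{1741}}{8008}$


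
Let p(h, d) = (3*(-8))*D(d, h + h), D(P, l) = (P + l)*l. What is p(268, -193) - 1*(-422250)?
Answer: -3990102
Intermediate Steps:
D(P, l) = l*(P + l)
p(h, d) = -48*h*(d + 2*h) (p(h, d) = (3*(-8))*((h + h)*(d + (h + h))) = -24*2*h*(d + 2*h) = -48*h*(d + 2*h))
p(268, -193) - 1*(-422250) = -48*268*(-193 + 2*268) - 1*(-422250) = -48*268*(-193 + 536) + 422250 = -48*268*343 + 422250 = -4412352 + 422250 = -3990102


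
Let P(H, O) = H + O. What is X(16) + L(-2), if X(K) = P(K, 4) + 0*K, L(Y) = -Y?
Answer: 22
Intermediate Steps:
X(K) = 4 + K (X(K) = (K + 4) + 0*K = (4 + K) + 0 = 4 + K)
X(16) + L(-2) = (4 + 16) - 1*(-2) = 20 + 2 = 22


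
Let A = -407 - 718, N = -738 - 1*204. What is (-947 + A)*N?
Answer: 1951824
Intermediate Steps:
N = -942 (N = -738 - 204 = -942)
A = -1125
(-947 + A)*N = (-947 - 1125)*(-942) = -2072*(-942) = 1951824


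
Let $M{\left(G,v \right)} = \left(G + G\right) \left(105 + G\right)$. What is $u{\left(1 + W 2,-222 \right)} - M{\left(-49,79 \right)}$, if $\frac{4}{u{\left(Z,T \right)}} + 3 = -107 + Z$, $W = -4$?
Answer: $\frac{642092}{117} \approx 5488.0$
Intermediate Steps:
$M{\left(G,v \right)} = 2 G \left(105 + G\right)$
$u{\left(Z,T \right)} = \frac{4}{-110 + Z}$ ($u{\left(Z,T \right)} = \frac{4}{-3 + \left(-107 + Z\right)} = \frac{4}{-110 + Z}$)
$u{\left(1 + W 2,-222 \right)} - M{\left(-49,79 \right)} = \frac{4}{-110 + \left(1 - 8\right)} - 2 \left(-49\right) \left(105 - 49\right) = \frac{4}{-110 + \left(1 - 8\right)} - 2 \left(-49\right) 56 = \frac{4}{-110 - 7} - -5488 = \frac{4}{-117} + 5488 = 4 \left(- \frac{1}{117}\right) + 5488 = - \frac{4}{117} + 5488 = \frac{642092}{117}$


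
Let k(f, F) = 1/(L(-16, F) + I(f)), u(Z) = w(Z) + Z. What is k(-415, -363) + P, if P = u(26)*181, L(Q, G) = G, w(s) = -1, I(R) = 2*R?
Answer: 5398324/1193 ≈ 4525.0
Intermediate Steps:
u(Z) = -1 + Z
k(f, F) = 1/(F + 2*f)
P = 4525 (P = (-1 + 26)*181 = 25*181 = 4525)
k(-415, -363) + P = 1/(-363 + 2*(-415)) + 4525 = 1/(-363 - 830) + 4525 = 1/(-1193) + 4525 = -1/1193 + 4525 = 5398324/1193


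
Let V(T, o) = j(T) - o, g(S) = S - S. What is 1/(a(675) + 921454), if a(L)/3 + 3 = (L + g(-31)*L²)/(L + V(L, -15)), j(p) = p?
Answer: 91/83851630 ≈ 1.0853e-6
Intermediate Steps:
g(S) = 0
V(T, o) = T - o
a(L) = -9 + 3*L/(15 + 2*L) (a(L) = -9 + 3*((L + 0*L²)/(L + (L - 1*(-15)))) = -9 + 3*((L + 0)/(L + (L + 15))) = -9 + 3*(L/(L + (15 + L))) = -9 + 3*(L/(15 + 2*L)) = -9 + 3*L/(15 + 2*L))
1/(a(675) + 921454) = 1/(15*(-9 - 1*675)/(15 + 2*675) + 921454) = 1/(15*(-9 - 675)/(15 + 1350) + 921454) = 1/(15*(-684)/1365 + 921454) = 1/(15*(1/1365)*(-684) + 921454) = 1/(-684/91 + 921454) = 1/(83851630/91) = 91/83851630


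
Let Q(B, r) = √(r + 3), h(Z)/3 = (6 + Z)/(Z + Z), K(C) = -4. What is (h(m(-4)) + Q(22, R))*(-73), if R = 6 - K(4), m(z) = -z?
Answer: -1095/4 - 73*√13 ≈ -536.96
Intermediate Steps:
R = 10 (R = 6 - 1*(-4) = 6 + 4 = 10)
h(Z) = 3*(6 + Z)/(2*Z) (h(Z) = 3*((6 + Z)/(Z + Z)) = 3*((6 + Z)/((2*Z))) = 3*((6 + Z)*(1/(2*Z))) = 3*((6 + Z)/(2*Z)) = 3*(6 + Z)/(2*Z))
Q(B, r) = √(3 + r)
(h(m(-4)) + Q(22, R))*(-73) = ((3/2 + 9/((-1*(-4)))) + √(3 + 10))*(-73) = ((3/2 + 9/4) + √13)*(-73) = (15/4 + √13)*(-73) = -1095/4 - 73*√13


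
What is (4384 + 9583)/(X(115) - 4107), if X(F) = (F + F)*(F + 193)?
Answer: 13967/66733 ≈ 0.20930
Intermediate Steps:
X(F) = 2*F*(193 + F) (X(F) = (2*F)*(193 + F) = 2*F*(193 + F))
(4384 + 9583)/(X(115) - 4107) = (4384 + 9583)/(2*115*(193 + 115) - 4107) = 13967/(2*115*308 - 4107) = 13967/(70840 - 4107) = 13967/66733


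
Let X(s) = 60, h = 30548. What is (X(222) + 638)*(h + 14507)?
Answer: 31448390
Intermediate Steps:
(X(222) + 638)*(h + 14507) = (60 + 638)*(30548 + 14507) = 698*45055 = 31448390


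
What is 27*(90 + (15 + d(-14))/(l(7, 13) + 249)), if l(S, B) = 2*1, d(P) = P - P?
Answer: 610335/251 ≈ 2431.6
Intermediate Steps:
d(P) = 0
l(S, B) = 2
27*(90 + (15 + d(-14))/(l(7, 13) + 249)) = 27*(90 + (15 + 0)/(2 + 249)) = 27*(90 + 15/251) = 27*(22605/251) = 610335/251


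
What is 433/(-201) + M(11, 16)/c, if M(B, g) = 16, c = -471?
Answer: -69053/31557 ≈ -2.1882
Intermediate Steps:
433/(-201) + M(11, 16)/c = 433/(-201) + 16/(-471) = 433*(-1/201) + 16*(-1/471) = -433/201 - 16/471 = -69053/31557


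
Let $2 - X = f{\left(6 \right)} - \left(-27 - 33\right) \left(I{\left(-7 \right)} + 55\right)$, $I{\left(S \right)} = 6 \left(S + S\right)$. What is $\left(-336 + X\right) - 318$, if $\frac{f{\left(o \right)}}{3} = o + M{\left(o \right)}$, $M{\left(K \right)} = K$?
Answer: $1052$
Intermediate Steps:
$I{\left(S \right)} = 12 S$ ($I{\left(S \right)} = 6 \cdot 2 S = 12 S$)
$f{\left(o \right)} = 6 o$ ($f{\left(o \right)} = 3 \left(o + o\right) = 3 \cdot 2 o = 6 o$)
$X = 1706$ ($X = 2 - \left(6 \cdot 6 - \left(-27 - 33\right) \left(12 \left(-7\right) + 55\right)\right) = 2 - \left(36 - - 60 \left(-84 + 55\right)\right) = 2 - \left(36 - \left(-60\right) \left(-29\right)\right) = 2 - \left(36 - 1740\right) = 2 - -1704 = 2 + 1704 = 1706$)
$\left(-336 + X\right) - 318 = \left(-336 + 1706\right) - 318 = 1370 - 318 = 1052$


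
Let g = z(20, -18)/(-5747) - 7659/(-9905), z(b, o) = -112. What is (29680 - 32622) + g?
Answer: -23917912191/8132005 ≈ -2941.2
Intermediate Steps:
g = 6446519/8132005 (g = -112/(-5747) - 7659/(-9905) = -112*(-1/5747) - 7659*(-1/9905) = 16/821 + 7659/9905 = 6446519/8132005 ≈ 0.79273)
(29680 - 32622) + g = (29680 - 32622) + 6446519/8132005 = -2942 + 6446519/8132005 = -23917912191/8132005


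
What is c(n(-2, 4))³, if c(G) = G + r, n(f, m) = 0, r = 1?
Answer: 1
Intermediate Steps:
c(G) = 1 + G (c(G) = G + 1 = 1 + G)
c(n(-2, 4))³ = (1 + 0)³ = 1³ = 1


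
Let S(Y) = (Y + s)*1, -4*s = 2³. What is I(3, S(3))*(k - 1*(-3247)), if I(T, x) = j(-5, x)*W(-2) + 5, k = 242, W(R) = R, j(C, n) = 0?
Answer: 17445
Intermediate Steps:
s = -2 (s = -¼*2³ = -¼*8 = -2)
S(Y) = -2 + Y (S(Y) = (Y - 2)*1 = (-2 + Y)*1 = -2 + Y)
I(T, x) = 5 (I(T, x) = 0*(-2) + 5 = 0 + 5 = 5)
I(3, S(3))*(k - 1*(-3247)) = 5*(242 - 1*(-3247)) = 5*(242 + 3247) = 5*3489 = 17445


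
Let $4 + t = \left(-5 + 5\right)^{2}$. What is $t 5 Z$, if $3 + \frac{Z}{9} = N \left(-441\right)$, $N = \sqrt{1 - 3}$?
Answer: $540 + 79380 i \sqrt{2} \approx 540.0 + 1.1226 \cdot 10^{5} i$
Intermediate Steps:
$N = i \sqrt{2}$ ($N = \sqrt{-2} = i \sqrt{2} \approx 1.4142 i$)
$t = -4$ ($t = -4 + \left(-5 + 5\right)^{2} = -4 + 0^{2} = -4 + 0 = -4$)
$Z = -27 - 3969 i \sqrt{2}$ ($Z = -27 + 9 i \sqrt{2} \left(-441\right) = -27 + 9 \left(- 441 i \sqrt{2}\right) = -27 - 3969 i \sqrt{2} \approx -27.0 - 5613.0 i$)
$t 5 Z = \left(-4\right) 5 \left(-27 - 3969 i \sqrt{2}\right) = - 20 \left(-27 - 3969 i \sqrt{2}\right) = 540 + 79380 i \sqrt{2}$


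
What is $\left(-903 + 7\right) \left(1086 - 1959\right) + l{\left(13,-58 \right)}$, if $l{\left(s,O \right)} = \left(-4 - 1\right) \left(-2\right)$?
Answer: $782218$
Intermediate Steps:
$l{\left(s,O \right)} = 10$ ($l{\left(s,O \right)} = \left(-5\right) \left(-2\right) = 10$)
$\left(-903 + 7\right) \left(1086 - 1959\right) + l{\left(13,-58 \right)} = \left(-903 + 7\right) \left(1086 - 1959\right) + 10 = \left(-896\right) \left(-873\right) + 10 = 782208 + 10 = 782218$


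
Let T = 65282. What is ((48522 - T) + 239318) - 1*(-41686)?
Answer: 264244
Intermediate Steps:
((48522 - T) + 239318) - 1*(-41686) = ((48522 - 1*65282) + 239318) - 1*(-41686) = ((48522 - 65282) + 239318) + 41686 = (-16760 + 239318) + 41686 = 222558 + 41686 = 264244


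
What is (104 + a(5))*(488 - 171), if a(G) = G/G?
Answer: 33285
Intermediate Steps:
a(G) = 1
(104 + a(5))*(488 - 171) = (104 + 1)*(488 - 171) = 105*317 = 33285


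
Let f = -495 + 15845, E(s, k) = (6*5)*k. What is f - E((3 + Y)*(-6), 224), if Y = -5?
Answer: 8630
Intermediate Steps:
E(s, k) = 30*k
f = 15350
f - E((3 + Y)*(-6), 224) = 15350 - 30*224 = 15350 - 1*6720 = 15350 - 6720 = 8630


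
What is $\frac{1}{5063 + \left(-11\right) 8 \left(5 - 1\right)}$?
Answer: $\frac{1}{4711} \approx 0.00021227$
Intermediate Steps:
$\frac{1}{5063 + \left(-11\right) 8 \left(5 - 1\right)} = \frac{1}{5063 - 88 \left(5 - 1\right)} = \frac{1}{5063 - 352} = \frac{1}{4711}$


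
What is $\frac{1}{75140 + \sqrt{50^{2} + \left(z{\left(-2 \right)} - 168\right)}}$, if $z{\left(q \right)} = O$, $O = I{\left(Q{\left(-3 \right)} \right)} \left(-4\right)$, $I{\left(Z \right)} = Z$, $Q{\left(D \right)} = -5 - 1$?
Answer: $\frac{18785}{1411504311} - \frac{\sqrt{589}}{2823008622} \approx 1.33 \cdot 10^{-5}$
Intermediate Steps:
$Q{\left(D \right)} = -6$ ($Q{\left(D \right)} = -5 - 1 = -6$)
$O = 24$ ($O = \left(-6\right) \left(-4\right) = 24$)
$z{\left(q \right)} = 24$
$\frac{1}{75140 + \sqrt{50^{2} + \left(z{\left(-2 \right)} - 168\right)}} = \frac{1}{75140 + \sqrt{50^{2} + \left(24 - 168\right)}} = \frac{1}{75140 + \sqrt{2500 + \left(24 - 168\right)}} = \frac{1}{75140 + \sqrt{2500 - 144}} = \frac{1}{75140 + \sqrt{2356}} = \frac{1}{75140 + 2 \sqrt{589}}$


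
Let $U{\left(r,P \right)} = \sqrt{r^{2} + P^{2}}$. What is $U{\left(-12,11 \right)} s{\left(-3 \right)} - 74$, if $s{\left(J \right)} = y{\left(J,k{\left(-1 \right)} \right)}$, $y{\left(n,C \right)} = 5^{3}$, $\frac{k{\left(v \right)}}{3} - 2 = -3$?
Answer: $-74 + 125 \sqrt{265} \approx 1960.9$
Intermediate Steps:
$k{\left(v \right)} = -3$ ($k{\left(v \right)} = 6 + 3 \left(-3\right) = 6 - 9 = -3$)
$y{\left(n,C \right)} = 125$
$s{\left(J \right)} = 125$
$U{\left(r,P \right)} = \sqrt{P^{2} + r^{2}}$
$U{\left(-12,11 \right)} s{\left(-3 \right)} - 74 = \sqrt{11^{2} + \left(-12\right)^{2}} \cdot 125 - 74 = \sqrt{121 + 144} \cdot 125 - 74 = \sqrt{265} \cdot 125 - 74 = 125 \sqrt{265} - 74 = -74 + 125 \sqrt{265}$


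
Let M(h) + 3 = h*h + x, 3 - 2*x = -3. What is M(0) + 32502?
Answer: 32502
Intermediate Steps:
x = 3 (x = 3/2 - ½*(-3) = 3/2 + 3/2 = 3)
M(h) = h² (M(h) = -3 + (h*h + 3) = -3 + (h² + 3) = -3 + (3 + h²) = h²)
M(0) + 32502 = 0² + 32502 = 0 + 32502 = 32502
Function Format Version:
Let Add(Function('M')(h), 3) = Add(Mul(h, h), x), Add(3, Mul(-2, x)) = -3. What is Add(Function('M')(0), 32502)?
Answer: 32502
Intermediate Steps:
x = 3 (x = Add(Rational(3, 2), Mul(Rational(-1, 2), -3)) = Add(Rational(3, 2), Rational(3, 2)) = 3)
Function('M')(h) = Pow(h, 2) (Function('M')(h) = Add(-3, Add(Mul(h, h), 3)) = Add(-3, Add(Pow(h, 2), 3)) = Add(-3, Add(3, Pow(h, 2))) = Pow(h, 2))
Add(Function('M')(0), 32502) = Add(Pow(0, 2), 32502) = Add(0, 32502) = 32502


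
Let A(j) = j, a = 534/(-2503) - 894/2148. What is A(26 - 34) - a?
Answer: -6604473/896074 ≈ -7.3705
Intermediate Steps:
a = -564119/896074 (a = 534*(-1/2503) - 894*1/2148 = -534/2503 - 149/358 = -564119/896074 ≈ -0.62955)
A(26 - 34) - a = (26 - 34) - 1*(-564119/896074) = -8 + 564119/896074 = -6604473/896074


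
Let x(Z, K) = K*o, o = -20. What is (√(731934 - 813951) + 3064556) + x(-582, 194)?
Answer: 3060676 + 3*I*√9113 ≈ 3.0607e+6 + 286.39*I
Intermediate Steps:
x(Z, K) = -20*K (x(Z, K) = K*(-20) = -20*K)
(√(731934 - 813951) + 3064556) + x(-582, 194) = (√(731934 - 813951) + 3064556) - 20*194 = (√(-82017) + 3064556) - 3880 = (3*I*√9113 + 3064556) - 3880 = (3064556 + 3*I*√9113) - 3880 = 3060676 + 3*I*√9113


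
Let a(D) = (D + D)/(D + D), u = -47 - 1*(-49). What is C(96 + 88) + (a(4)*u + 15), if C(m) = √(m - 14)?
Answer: 17 + √170 ≈ 30.038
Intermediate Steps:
u = 2 (u = -47 + 49 = 2)
a(D) = 1 (a(D) = (2*D)/((2*D)) = (2*D)*(1/(2*D)) = 1)
C(m) = √(-14 + m)
C(96 + 88) + (a(4)*u + 15) = √(-14 + (96 + 88)) + (1*2 + 15) = √(-14 + 184) + (2 + 15) = √170 + 17 = 17 + √170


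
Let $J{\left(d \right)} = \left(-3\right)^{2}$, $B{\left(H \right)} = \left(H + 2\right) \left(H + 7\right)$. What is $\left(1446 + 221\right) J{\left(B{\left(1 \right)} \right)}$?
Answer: $15003$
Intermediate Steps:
$B{\left(H \right)} = \left(2 + H\right) \left(7 + H\right)$
$J{\left(d \right)} = 9$
$\left(1446 + 221\right) J{\left(B{\left(1 \right)} \right)} = \left(1446 + 221\right) 9 = 1667 \cdot 9 = 15003$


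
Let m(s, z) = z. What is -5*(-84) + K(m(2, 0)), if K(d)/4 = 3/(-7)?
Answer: 2928/7 ≈ 418.29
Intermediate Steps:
K(d) = -12/7 (K(d) = 4*(3/(-7)) = 4*(3*(-⅐)) = 4*(-3/7) = -12/7)
-5*(-84) + K(m(2, 0)) = -5*(-84) - 12/7 = 420 - 12/7 = 2928/7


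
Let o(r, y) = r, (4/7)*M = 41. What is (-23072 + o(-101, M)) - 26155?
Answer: -49328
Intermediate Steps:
M = 287/4 (M = (7/4)*41 = 287/4 ≈ 71.750)
(-23072 + o(-101, M)) - 26155 = (-23072 - 101) - 26155 = -23173 - 26155 = -49328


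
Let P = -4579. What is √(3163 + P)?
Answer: 2*I*√354 ≈ 37.63*I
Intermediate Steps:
√(3163 + P) = √(3163 - 4579) = √(-1416) = 2*I*√354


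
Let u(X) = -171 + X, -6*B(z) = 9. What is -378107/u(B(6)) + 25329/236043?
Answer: 19834195523/9048315 ≈ 2192.0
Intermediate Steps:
B(z) = -3/2 (B(z) = -⅙*9 = -3/2)
-378107/u(B(6)) + 25329/236043 = -378107/(-171 - 3/2) + 25329/236043 = -378107/(-345/2) + 25329*(1/236043) = -378107*(-2/345) + 8443/78681 = 756214/345 + 8443/78681 = 19834195523/9048315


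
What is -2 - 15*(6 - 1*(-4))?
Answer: -152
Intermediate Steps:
-2 - 15*(6 - 1*(-4)) = -2 - 15*(6 + 4) = -2 - 15*10 = -2 - 150 = -152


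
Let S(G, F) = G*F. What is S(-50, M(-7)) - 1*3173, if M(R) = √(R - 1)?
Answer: -3173 - 100*I*√2 ≈ -3173.0 - 141.42*I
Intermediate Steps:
M(R) = √(-1 + R)
S(G, F) = F*G
S(-50, M(-7)) - 1*3173 = √(-1 - 7)*(-50) - 1*3173 = √(-8)*(-50) - 3173 = (2*I*√2)*(-50) - 3173 = -100*I*√2 - 3173 = -3173 - 100*I*√2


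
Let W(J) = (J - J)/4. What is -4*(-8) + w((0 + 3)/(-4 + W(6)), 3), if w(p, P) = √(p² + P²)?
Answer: 32 + 3*√17/4 ≈ 35.092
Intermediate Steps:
W(J) = 0 (W(J) = 0*(¼) = 0)
w(p, P) = √(P² + p²)
-4*(-8) + w((0 + 3)/(-4 + W(6)), 3) = -4*(-8) + √(3² + ((0 + 3)/(-4 + 0))²) = 32 + √(9 + (3/(-4))²) = 32 + √(9 + (3*(-¼))²) = 32 + √(9 + (-¾)²) = 32 + √(9 + 9/16) = 32 + √(153/16) = 32 + 3*√17/4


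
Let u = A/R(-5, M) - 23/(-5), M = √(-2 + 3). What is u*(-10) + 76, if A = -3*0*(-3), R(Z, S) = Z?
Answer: 30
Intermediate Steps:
M = 1 (M = √1 = 1)
A = 0 (A = 0*(-3) = 0)
u = 23/5 (u = 0/(-5) - 23/(-5) = 0*(-⅕) - 23*(-⅕) = 0 + 23/5 = 23/5 ≈ 4.6000)
u*(-10) + 76 = (23/5)*(-10) + 76 = -46 + 76 = 30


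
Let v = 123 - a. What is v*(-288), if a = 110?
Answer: -3744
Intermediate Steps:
v = 13 (v = 123 - 1*110 = 123 - 110 = 13)
v*(-288) = 13*(-288) = -3744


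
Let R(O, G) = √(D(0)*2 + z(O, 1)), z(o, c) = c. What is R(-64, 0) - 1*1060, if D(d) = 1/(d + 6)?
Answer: -1060 + 2*√3/3 ≈ -1058.8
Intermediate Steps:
D(d) = 1/(6 + d)
R(O, G) = 2*√3/3 (R(O, G) = √(2/(6 + 0) + 1) = √(2/6 + 1) = √((⅙)*2 + 1) = √(⅓ + 1) = √(4/3) = 2*√3/3)
R(-64, 0) - 1*1060 = 2*√3/3 - 1*1060 = 2*√3/3 - 1060 = -1060 + 2*√3/3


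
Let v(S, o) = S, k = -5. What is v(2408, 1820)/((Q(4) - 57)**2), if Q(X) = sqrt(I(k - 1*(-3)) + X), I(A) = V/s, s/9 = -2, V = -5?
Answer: 86688/(342 - sqrt(154))**2 ≈ 0.79801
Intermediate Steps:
s = -18 (s = 9*(-2) = -18)
I(A) = 5/18 (I(A) = -5/(-18) = -5*(-1/18) = 5/18)
Q(X) = sqrt(5/18 + X)
v(2408, 1820)/((Q(4) - 57)**2) = 2408/((sqrt(10 + 36*4)/6 - 57)**2) = 2408/((sqrt(10 + 144)/6 - 57)**2) = 2408/((sqrt(154)/6 - 57)**2) = 2408/((-57 + sqrt(154)/6)**2) = 2408/(-57 + sqrt(154)/6)**2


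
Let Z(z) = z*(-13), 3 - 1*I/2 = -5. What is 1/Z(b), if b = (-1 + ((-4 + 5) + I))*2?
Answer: -1/416 ≈ -0.0024038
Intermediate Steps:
I = 16 (I = 6 - 2*(-5) = 6 + 10 = 16)
b = 32 (b = (-1 + ((-4 + 5) + 16))*2 = (-1 + (1 + 16))*2 = (-1 + 17)*2 = 16*2 = 32)
Z(z) = -13*z
1/Z(b) = 1/(-13*32) = 1/(-416) = -1/416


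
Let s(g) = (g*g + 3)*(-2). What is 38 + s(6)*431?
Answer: -33580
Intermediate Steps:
s(g) = -6 - 2*g² (s(g) = (g² + 3)*(-2) = (3 + g²)*(-2) = -6 - 2*g²)
38 + s(6)*431 = 38 + (-6 - 2*6²)*431 = 38 + (-6 - 2*36)*431 = 38 + (-6 - 72)*431 = 38 - 78*431 = 38 - 33618 = -33580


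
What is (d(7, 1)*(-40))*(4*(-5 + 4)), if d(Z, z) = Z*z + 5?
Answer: 1920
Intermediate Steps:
d(Z, z) = 5 + Z*z
(d(7, 1)*(-40))*(4*(-5 + 4)) = ((5 + 7*1)*(-40))*(4*(-5 + 4)) = ((5 + 7)*(-40))*(4*(-1)) = (12*(-40))*(-4) = -480*(-4) = 1920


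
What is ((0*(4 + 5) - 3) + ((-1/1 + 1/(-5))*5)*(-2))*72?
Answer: 648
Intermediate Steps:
((0*(4 + 5) - 3) + ((-1/1 + 1/(-5))*5)*(-2))*72 = ((0*9 - 3) + ((-1*1 + 1*(-⅕))*5)*(-2))*72 = ((0 - 3) + ((-1 - ⅕)*5)*(-2))*72 = (-3 - 6/5*5*(-2))*72 = (-3 - 6*(-2))*72 = (-3 + 12)*72 = 9*72 = 648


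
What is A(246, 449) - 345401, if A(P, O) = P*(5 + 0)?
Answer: -344171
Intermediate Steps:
A(P, O) = 5*P (A(P, O) = P*5 = 5*P)
A(246, 449) - 345401 = 5*246 - 345401 = 1230 - 345401 = -344171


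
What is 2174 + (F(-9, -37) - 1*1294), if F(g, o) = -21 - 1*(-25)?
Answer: 884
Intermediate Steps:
F(g, o) = 4 (F(g, o) = -21 + 25 = 4)
2174 + (F(-9, -37) - 1*1294) = 2174 + (4 - 1*1294) = 2174 + (4 - 1294) = 2174 - 1290 = 884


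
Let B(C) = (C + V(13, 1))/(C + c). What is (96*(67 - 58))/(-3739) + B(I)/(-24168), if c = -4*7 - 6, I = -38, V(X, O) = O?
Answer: -1503581287/6506218944 ≈ -0.23110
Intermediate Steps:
c = -34 (c = -28 - 6 = -34)
B(C) = (1 + C)/(-34 + C) (B(C) = (C + 1)/(C - 34) = (1 + C)/(-34 + C))
(96*(67 - 58))/(-3739) + B(I)/(-24168) = (96*(67 - 58))/(-3739) + ((1 - 38)/(-34 - 38))/(-24168) = (96*9)*(-1/3739) + (-37/(-72))*(-1/24168) = 864*(-1/3739) - 1/72*(-37)*(-1/24168) = -864/3739 + (37/72)*(-1/24168) = -864/3739 - 37/1740096 = -1503581287/6506218944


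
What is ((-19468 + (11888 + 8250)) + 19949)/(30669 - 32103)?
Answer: -6873/478 ≈ -14.379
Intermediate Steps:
((-19468 + (11888 + 8250)) + 19949)/(30669 - 32103) = ((-19468 + 20138) + 19949)/(-1434) = (670 + 19949)*(-1/1434) = 20619*(-1/1434) = -6873/478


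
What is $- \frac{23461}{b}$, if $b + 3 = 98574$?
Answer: $- \frac{809}{3399} \approx -0.23801$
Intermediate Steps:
$b = 98571$ ($b = -3 + 98574 = 98571$)
$- \frac{23461}{b} = - \frac{23461}{98571} = \left(-23461\right) \frac{1}{98571} = - \frac{809}{3399}$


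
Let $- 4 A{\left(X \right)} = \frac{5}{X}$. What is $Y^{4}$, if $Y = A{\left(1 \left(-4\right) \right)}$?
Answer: $\frac{625}{65536} \approx 0.0095367$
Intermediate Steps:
$A{\left(X \right)} = - \frac{5}{4 X}$ ($A{\left(X \right)} = - \frac{5 \frac{1}{X}}{4} = - \frac{5}{4 X}$)
$Y = \frac{5}{16}$ ($Y = - \frac{5}{4 \cdot 1 \left(-4\right)} = - \frac{5}{4 \left(-4\right)} = \left(- \frac{5}{4}\right) \left(- \frac{1}{4}\right) = \frac{5}{16} \approx 0.3125$)
$Y^{4} = \left(\frac{5}{16}\right)^{4} = \frac{625}{65536}$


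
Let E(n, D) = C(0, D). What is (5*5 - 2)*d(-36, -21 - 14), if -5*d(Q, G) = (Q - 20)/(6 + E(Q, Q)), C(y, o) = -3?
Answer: 1288/15 ≈ 85.867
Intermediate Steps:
E(n, D) = -3
d(Q, G) = 4/3 - Q/15 (d(Q, G) = -(Q - 20)/(5*(6 - 3)) = -(-20 + Q)/(5*3) = -(-20/3 + Q/3)/5 = 4/3 - Q/15)
(5*5 - 2)*d(-36, -21 - 14) = (5*5 - 2)*(4/3 - 1/15*(-36)) = (25 - 2)*(4/3 + 12/5) = 23*(56/15) = 1288/15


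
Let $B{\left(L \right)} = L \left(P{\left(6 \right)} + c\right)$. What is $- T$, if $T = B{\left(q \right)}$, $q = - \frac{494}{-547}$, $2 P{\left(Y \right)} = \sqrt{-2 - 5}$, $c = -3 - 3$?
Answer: $\frac{2964}{547} - \frac{247 i \sqrt{7}}{547} \approx 5.4186 - 1.1947 i$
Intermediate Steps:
$c = -6$ ($c = -3 - 3 = -6$)
$P{\left(Y \right)} = \frac{i \sqrt{7}}{2}$ ($P{\left(Y \right)} = \frac{\sqrt{-2 - 5}}{2} = \frac{\sqrt{-7}}{2} = \frac{i \sqrt{7}}{2}$)
$q = \frac{494}{547}$ ($q = \left(-494\right) \left(- \frac{1}{547}\right) = \frac{494}{547} \approx 0.90311$)
$B{\left(L \right)} = L \left(-6 + \frac{i \sqrt{7}}{2}\right)$ ($B{\left(L \right)} = L \left(\frac{i \sqrt{7}}{2} - 6\right) = L \left(-6 + \frac{i \sqrt{7}}{2}\right)$)
$T = - \frac{2964}{547} + \frac{247 i \sqrt{7}}{547}$ ($T = \frac{1}{2} \cdot \frac{494}{547} \left(-12 + i \sqrt{7}\right) = - \frac{2964}{547} + \frac{247 i \sqrt{7}}{547} \approx -5.4186 + 1.1947 i$)
$- T = - (- \frac{2964}{547} + \frac{247 i \sqrt{7}}{547}) = \frac{2964}{547} - \frac{247 i \sqrt{7}}{547}$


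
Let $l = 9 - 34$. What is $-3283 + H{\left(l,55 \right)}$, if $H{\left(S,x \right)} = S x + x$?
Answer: $-4603$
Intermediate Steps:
$l = -25$ ($l = 9 - 34 = -25$)
$H{\left(S,x \right)} = x + S x$
$-3283 + H{\left(l,55 \right)} = -3283 + 55 \left(1 - 25\right) = -3283 + 55 \left(-24\right) = -3283 - 1320 = -4603$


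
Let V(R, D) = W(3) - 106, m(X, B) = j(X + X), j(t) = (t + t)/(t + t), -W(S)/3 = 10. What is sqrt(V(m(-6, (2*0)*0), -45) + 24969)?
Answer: sqrt(24833) ≈ 157.58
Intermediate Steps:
W(S) = -30 (W(S) = -3*10 = -30)
j(t) = 1 (j(t) = (2*t)/((2*t)) = (2*t)*(1/(2*t)) = 1)
m(X, B) = 1
V(R, D) = -136 (V(R, D) = -30 - 106 = -136)
sqrt(V(m(-6, (2*0)*0), -45) + 24969) = sqrt(-136 + 24969) = sqrt(24833)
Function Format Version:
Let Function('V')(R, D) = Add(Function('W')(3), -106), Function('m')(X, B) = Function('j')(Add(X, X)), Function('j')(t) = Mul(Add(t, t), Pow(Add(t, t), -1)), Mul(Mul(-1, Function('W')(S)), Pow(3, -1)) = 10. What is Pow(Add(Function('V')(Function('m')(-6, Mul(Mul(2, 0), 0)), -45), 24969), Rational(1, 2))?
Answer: Pow(24833, Rational(1, 2)) ≈ 157.58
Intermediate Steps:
Function('W')(S) = -30 (Function('W')(S) = Mul(-3, 10) = -30)
Function('j')(t) = 1 (Function('j')(t) = Mul(Mul(2, t), Pow(Mul(2, t), -1)) = Mul(Mul(2, t), Mul(Rational(1, 2), Pow(t, -1))) = 1)
Function('m')(X, B) = 1
Function('V')(R, D) = -136 (Function('V')(R, D) = Add(-30, -106) = -136)
Pow(Add(Function('V')(Function('m')(-6, Mul(Mul(2, 0), 0)), -45), 24969), Rational(1, 2)) = Pow(Add(-136, 24969), Rational(1, 2)) = Pow(24833, Rational(1, 2))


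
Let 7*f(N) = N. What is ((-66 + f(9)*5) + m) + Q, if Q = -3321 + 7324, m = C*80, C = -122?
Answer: -40716/7 ≈ -5816.6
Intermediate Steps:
f(N) = N/7
m = -9760 (m = -122*80 = -9760)
Q = 4003
((-66 + f(9)*5) + m) + Q = ((-66 + ((1/7)*9)*5) - 9760) + 4003 = ((-66 + (9/7)*5) - 9760) + 4003 = ((-66 + 45/7) - 9760) + 4003 = (-417/7 - 9760) + 4003 = -68737/7 + 4003 = -40716/7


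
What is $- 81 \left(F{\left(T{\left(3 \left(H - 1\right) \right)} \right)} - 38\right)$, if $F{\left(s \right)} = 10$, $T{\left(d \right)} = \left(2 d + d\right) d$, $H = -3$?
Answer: $2268$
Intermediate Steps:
$T{\left(d \right)} = 3 d^{2}$ ($T{\left(d \right)} = 3 d d = 3 d^{2}$)
$- 81 \left(F{\left(T{\left(3 \left(H - 1\right) \right)} \right)} - 38\right) = - 81 \left(10 - 38\right) = \left(-81\right) \left(-28\right) = 2268$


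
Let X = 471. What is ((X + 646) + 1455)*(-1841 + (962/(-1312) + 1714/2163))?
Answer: -1679620466281/354732 ≈ -4.7349e+6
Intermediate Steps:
((X + 646) + 1455)*(-1841 + (962/(-1312) + 1714/2163)) = ((471 + 646) + 1455)*(-1841 + (962/(-1312) + 1714/2163)) = (1117 + 1455)*(-1841 + (962*(-1/1312) + 1714*(1/2163))) = 2572*(-1841 + (-481/656 + 1714/2163)) = 2572*(-1841 + 83981/1418928) = 2572*(-2612162467/1418928) = -1679620466281/354732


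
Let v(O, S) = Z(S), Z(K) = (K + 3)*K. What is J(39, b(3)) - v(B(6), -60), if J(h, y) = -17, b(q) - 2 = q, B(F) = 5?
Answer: -3437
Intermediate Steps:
Z(K) = K*(3 + K) (Z(K) = (3 + K)*K = K*(3 + K))
b(q) = 2 + q
v(O, S) = S*(3 + S)
J(39, b(3)) - v(B(6), -60) = -17 - (-60)*(3 - 60) = -17 - (-60)*(-57) = -17 - 1*3420 = -17 - 3420 = -3437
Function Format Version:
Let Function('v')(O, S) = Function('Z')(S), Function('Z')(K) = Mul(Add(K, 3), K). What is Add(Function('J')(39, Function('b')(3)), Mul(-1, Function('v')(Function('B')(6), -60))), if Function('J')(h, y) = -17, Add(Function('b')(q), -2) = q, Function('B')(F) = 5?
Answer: -3437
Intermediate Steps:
Function('Z')(K) = Mul(K, Add(3, K)) (Function('Z')(K) = Mul(Add(3, K), K) = Mul(K, Add(3, K)))
Function('b')(q) = Add(2, q)
Function('v')(O, S) = Mul(S, Add(3, S))
Add(Function('J')(39, Function('b')(3)), Mul(-1, Function('v')(Function('B')(6), -60))) = Add(-17, Mul(-1, Mul(-60, Add(3, -60)))) = Add(-17, Mul(-1, Mul(-60, -57))) = Add(-17, Mul(-1, 3420)) = Add(-17, -3420) = -3437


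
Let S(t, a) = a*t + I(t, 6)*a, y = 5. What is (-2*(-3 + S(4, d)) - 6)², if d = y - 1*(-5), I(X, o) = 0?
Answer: 6400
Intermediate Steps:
d = 10 (d = 5 - 1*(-5) = 5 + 5 = 10)
S(t, a) = a*t (S(t, a) = a*t + 0*a = a*t + 0 = a*t)
(-2*(-3 + S(4, d)) - 6)² = (-2*(-3 + 10*4) - 6)² = (-2*(-3 + 40) - 6)² = (-2*37 - 6)² = (-74 - 6)² = (-80)² = 6400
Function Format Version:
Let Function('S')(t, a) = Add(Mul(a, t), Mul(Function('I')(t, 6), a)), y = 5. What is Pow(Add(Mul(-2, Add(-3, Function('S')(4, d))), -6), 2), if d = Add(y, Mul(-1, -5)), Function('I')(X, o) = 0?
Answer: 6400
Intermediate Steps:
d = 10 (d = Add(5, Mul(-1, -5)) = Add(5, 5) = 10)
Function('S')(t, a) = Mul(a, t) (Function('S')(t, a) = Add(Mul(a, t), Mul(0, a)) = Add(Mul(a, t), 0) = Mul(a, t))
Pow(Add(Mul(-2, Add(-3, Function('S')(4, d))), -6), 2) = Pow(Add(Mul(-2, Add(-3, Mul(10, 4))), -6), 2) = Pow(Add(Mul(-2, Add(-3, 40)), -6), 2) = Pow(Add(Mul(-2, 37), -6), 2) = Pow(Add(-74, -6), 2) = Pow(-80, 2) = 6400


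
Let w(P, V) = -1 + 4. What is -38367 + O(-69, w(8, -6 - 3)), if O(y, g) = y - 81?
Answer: -38517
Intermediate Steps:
w(P, V) = 3
O(y, g) = -81 + y
-38367 + O(-69, w(8, -6 - 3)) = -38367 + (-81 - 69) = -38367 - 150 = -38517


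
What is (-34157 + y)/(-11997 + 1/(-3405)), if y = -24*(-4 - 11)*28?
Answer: 81982185/40849786 ≈ 2.0069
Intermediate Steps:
y = 10080 (y = -24*(-15)*28 = 360*28 = 10080)
(-34157 + y)/(-11997 + 1/(-3405)) = (-34157 + 10080)/(-11997 + 1/(-3405)) = -24077/(-11997 - 1/3405) = -24077/(-40849786/3405) = -24077*(-3405/40849786) = 81982185/40849786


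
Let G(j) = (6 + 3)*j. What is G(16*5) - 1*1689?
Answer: -969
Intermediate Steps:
G(j) = 9*j
G(16*5) - 1*1689 = 9*(16*5) - 1*1689 = 9*80 - 1689 = 720 - 1689 = -969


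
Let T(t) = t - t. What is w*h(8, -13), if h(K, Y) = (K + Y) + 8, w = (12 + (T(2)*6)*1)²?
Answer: 432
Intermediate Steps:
T(t) = 0
w = 144 (w = (12 + (0*6)*1)² = (12 + 0*1)² = (12 + 0)² = 12² = 144)
h(K, Y) = 8 + K + Y
w*h(8, -13) = 144*(8 + 8 - 13) = 144*3 = 432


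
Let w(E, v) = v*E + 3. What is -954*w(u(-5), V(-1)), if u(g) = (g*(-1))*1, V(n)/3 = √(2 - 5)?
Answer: -2862 - 14310*I*√3 ≈ -2862.0 - 24786.0*I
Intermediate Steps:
V(n) = 3*I*√3 (V(n) = 3*√(2 - 5) = 3*√(-3) = 3*(I*√3) = 3*I*√3)
u(g) = -g (u(g) = -g*1 = -g)
w(E, v) = 3 + E*v (w(E, v) = E*v + 3 = 3 + E*v)
-954*w(u(-5), V(-1)) = -954*(3 + (-1*(-5))*(3*I*√3)) = -954*(3 + 5*(3*I*√3)) = -954*(3 + 15*I*√3) = -2862 - 14310*I*√3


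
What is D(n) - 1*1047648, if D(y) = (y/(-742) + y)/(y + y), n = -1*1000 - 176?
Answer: -1554708891/1484 ≈ -1.0476e+6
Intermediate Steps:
n = -1176 (n = -1000 - 176 = -1176)
D(y) = 741/1484 (D(y) = (y*(-1/742) + y)/((2*y)) = (-y/742 + y)*(1/(2*y)) = (741*y/742)*(1/(2*y)) = 741/1484)
D(n) - 1*1047648 = 741/1484 - 1*1047648 = 741/1484 - 1047648 = -1554708891/1484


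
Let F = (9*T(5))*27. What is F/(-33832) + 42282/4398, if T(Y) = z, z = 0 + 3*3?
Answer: 236811033/24798856 ≈ 9.5493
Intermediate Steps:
z = 9 (z = 0 + 9 = 9)
T(Y) = 9
F = 2187 (F = (9*9)*27 = 81*27 = 2187)
F/(-33832) + 42282/4398 = 2187/(-33832) + 42282/4398 = 2187*(-1/33832) + 42282*(1/4398) = -2187/33832 + 7047/733 = 236811033/24798856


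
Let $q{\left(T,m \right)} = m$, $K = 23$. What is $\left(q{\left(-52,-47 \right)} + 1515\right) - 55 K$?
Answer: $203$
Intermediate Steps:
$\left(q{\left(-52,-47 \right)} + 1515\right) - 55 K = \left(-47 + 1515\right) - 1265 = 1468 - 1265 = 203$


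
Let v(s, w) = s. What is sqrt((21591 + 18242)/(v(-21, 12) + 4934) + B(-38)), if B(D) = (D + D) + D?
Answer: I*sqrt(8844233)/289 ≈ 10.29*I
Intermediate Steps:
B(D) = 3*D (B(D) = 2*D + D = 3*D)
sqrt((21591 + 18242)/(v(-21, 12) + 4934) + B(-38)) = sqrt((21591 + 18242)/(-21 + 4934) + 3*(-38)) = sqrt(39833/4913 - 114) = sqrt(-520249/4913) = I*sqrt(8844233)/289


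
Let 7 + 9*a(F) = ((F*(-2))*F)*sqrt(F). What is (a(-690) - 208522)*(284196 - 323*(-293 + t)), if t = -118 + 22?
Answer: -769154407315/9 - 43361389400*I*sqrt(690) ≈ -8.5462e+10 - 1.139e+12*I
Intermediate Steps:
t = -96
a(F) = -7/9 - 2*F**(5/2)/9 (a(F) = -7/9 + (((F*(-2))*F)*sqrt(F))/9 = -7/9 + (((-2*F)*F)*sqrt(F))/9 = -7/9 + ((-2*F**2)*sqrt(F))/9 = -7/9 + (-2*F**(5/2))/9 = -7/9 - 2*F**(5/2)/9)
(a(-690) - 208522)*(284196 - 323*(-293 + t)) = ((-7/9 - 105800*I*sqrt(690)) - 208522)*(284196 - 323*(-293 - 96)) = ((-7/9 - 105800*I*sqrt(690)) - 208522)*(284196 - 323*(-389)) = ((-7/9 - 105800*I*sqrt(690)) - 208522)*(284196 + 125647) = (-1876705/9 - 105800*I*sqrt(690))*409843 = -769154407315/9 - 43361389400*I*sqrt(690)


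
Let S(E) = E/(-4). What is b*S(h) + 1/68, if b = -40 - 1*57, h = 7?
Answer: 2886/17 ≈ 169.76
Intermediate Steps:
b = -97 (b = -40 - 57 = -97)
S(E) = -E/4 (S(E) = E*(-1/4) = -E/4)
b*S(h) + 1/68 = -(-97)*7/4 + 1/68 = -97*(-7/4) + 1/68 = 679/4 + 1/68 = 2886/17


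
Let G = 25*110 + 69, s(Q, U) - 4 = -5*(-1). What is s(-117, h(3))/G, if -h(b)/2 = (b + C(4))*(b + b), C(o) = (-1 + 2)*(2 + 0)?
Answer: 9/2819 ≈ 0.0031926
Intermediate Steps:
C(o) = 2 (C(o) = 1*2 = 2)
h(b) = -4*b*(2 + b) (h(b) = -2*(b + 2)*(b + b) = -2*(2 + b)*2*b = -4*b*(2 + b))
s(Q, U) = 9 (s(Q, U) = 4 - 5*(-1) = 4 + 5 = 9)
G = 2819 (G = 2750 + 69 = 2819)
s(-117, h(3))/G = 9/2819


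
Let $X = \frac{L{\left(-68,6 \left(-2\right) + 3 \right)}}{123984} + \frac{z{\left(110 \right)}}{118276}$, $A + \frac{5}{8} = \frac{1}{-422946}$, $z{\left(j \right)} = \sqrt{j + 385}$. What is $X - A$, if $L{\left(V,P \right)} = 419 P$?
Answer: $\frac{577394077}{971084016} + \frac{3 \sqrt{55}}{118276} \approx 0.59478$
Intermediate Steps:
$z{\left(j \right)} = \sqrt{385 + j}$
$A = - \frac{1057369}{1691784}$ ($A = - \frac{5}{8} + \frac{1}{-422946} = - \frac{5}{8} - \frac{1}{422946} = - \frac{1057369}{1691784} \approx -0.625$)
$X = - \frac{419}{13776} + \frac{3 \sqrt{55}}{118276}$ ($X = \frac{419 \left(6 \left(-2\right) + 3\right)}{123984} + \frac{\sqrt{385 + 110}}{118276} = 419 \left(-12 + 3\right) \frac{1}{123984} + \sqrt{495} \cdot \frac{1}{118276} = 419 \left(-9\right) \frac{1}{123984} + 3 \sqrt{55} \cdot \frac{1}{118276} = \left(-3771\right) \frac{1}{123984} + \frac{3 \sqrt{55}}{118276} = - \frac{419}{13776} + \frac{3 \sqrt{55}}{118276} \approx -0.030227$)
$X - A = \left(- \frac{419}{13776} + \frac{3 \sqrt{55}}{118276}\right) - - \frac{1057369}{1691784} = \left(- \frac{419}{13776} + \frac{3 \sqrt{55}}{118276}\right) + \frac{1057369}{1691784} = \frac{577394077}{971084016} + \frac{3 \sqrt{55}}{118276}$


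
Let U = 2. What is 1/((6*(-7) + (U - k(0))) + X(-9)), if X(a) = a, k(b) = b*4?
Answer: -1/49 ≈ -0.020408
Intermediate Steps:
k(b) = 4*b
1/((6*(-7) + (U - k(0))) + X(-9)) = 1/((6*(-7) + (2 - 4*0)) - 9) = 1/((-42 + (2 - 1*0)) - 9) = 1/((-42 + (2 + 0)) - 9) = 1/((-42 + 2) - 9) = 1/(-40 - 9) = 1/(-49) = -1/49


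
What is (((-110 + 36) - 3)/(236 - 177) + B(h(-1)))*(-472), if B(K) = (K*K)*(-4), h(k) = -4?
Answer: 30824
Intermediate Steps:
B(K) = -4*K² (B(K) = K²*(-4) = -4*K²)
(((-110 + 36) - 3)/(236 - 177) + B(h(-1)))*(-472) = (((-110 + 36) - 3)/(236 - 177) - 4*(-4)²)*(-472) = ((-74 - 3)/59 - 4*16)*(-472) = (-77*1/59 - 64)*(-472) = (-77/59 - 64)*(-472) = -3853/59*(-472) = 30824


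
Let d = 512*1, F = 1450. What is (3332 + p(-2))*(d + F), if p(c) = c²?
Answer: 6545232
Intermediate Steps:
d = 512
(3332 + p(-2))*(d + F) = (3332 + (-2)²)*(512 + 1450) = (3332 + 4)*1962 = 3336*1962 = 6545232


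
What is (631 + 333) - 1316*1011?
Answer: -1329512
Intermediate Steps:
(631 + 333) - 1316*1011 = 964 - 1330476 = -1329512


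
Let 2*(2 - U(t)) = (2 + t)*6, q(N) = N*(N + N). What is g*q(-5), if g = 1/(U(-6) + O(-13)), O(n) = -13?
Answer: 50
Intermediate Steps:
q(N) = 2*N² (q(N) = N*(2*N) = 2*N²)
U(t) = -4 - 3*t (U(t) = 2 - (2 + t)*6/2 = 2 - (12 + 6*t)/2 = 2 + (-6 - 3*t) = -4 - 3*t)
g = 1 (g = 1/((-4 - 3*(-6)) - 13) = 1/((-4 + 18) - 13) = 1/(14 - 13) = 1/1 = 1)
g*q(-5) = 1*(2*(-5)²) = 1*(2*25) = 1*50 = 50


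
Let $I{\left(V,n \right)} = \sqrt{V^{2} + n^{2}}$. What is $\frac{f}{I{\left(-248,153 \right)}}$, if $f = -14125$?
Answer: $- \frac{14125 \sqrt{84913}}{84913} \approx -48.473$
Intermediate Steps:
$\frac{f}{I{\left(-248,153 \right)}} = - \frac{14125}{\sqrt{\left(-248\right)^{2} + 153^{2}}} = - \frac{14125}{\sqrt{61504 + 23409}} = - \frac{14125}{\sqrt{84913}} = - 14125 \frac{\sqrt{84913}}{84913} = - \frac{14125 \sqrt{84913}}{84913}$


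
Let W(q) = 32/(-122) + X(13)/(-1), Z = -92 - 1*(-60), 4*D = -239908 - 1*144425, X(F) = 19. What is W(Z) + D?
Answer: -23449013/244 ≈ -96103.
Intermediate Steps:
D = -384333/4 (D = (-239908 - 1*144425)/4 = (-239908 - 144425)/4 = (¼)*(-384333) = -384333/4 ≈ -96083.)
Z = -32 (Z = -92 + 60 = -32)
W(q) = -1175/61 (W(q) = 32/(-122) + 19/(-1) = 32*(-1/122) + 19*(-1) = -16/61 - 19 = -1175/61)
W(Z) + D = -1175/61 - 384333/4 = -23449013/244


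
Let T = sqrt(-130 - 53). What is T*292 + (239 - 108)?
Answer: 131 + 292*I*sqrt(183) ≈ 131.0 + 3950.1*I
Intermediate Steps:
T = I*sqrt(183) (T = sqrt(-183) = I*sqrt(183) ≈ 13.528*I)
T*292 + (239 - 108) = (I*sqrt(183))*292 + (239 - 108) = 292*I*sqrt(183) + 131 = 131 + 292*I*sqrt(183)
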